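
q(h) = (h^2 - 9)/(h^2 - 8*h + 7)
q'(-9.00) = -0.04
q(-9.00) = 0.45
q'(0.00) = -1.47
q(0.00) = -1.29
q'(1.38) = -9.44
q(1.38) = 3.32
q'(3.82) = -0.83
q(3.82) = -0.62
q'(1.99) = -1.63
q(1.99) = 1.02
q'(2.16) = -1.28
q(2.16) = 0.77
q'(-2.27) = -0.20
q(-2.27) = -0.13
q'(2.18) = -1.24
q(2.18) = 0.75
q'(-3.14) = -0.14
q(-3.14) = 0.02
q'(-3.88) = -0.11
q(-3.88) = 0.11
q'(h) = 2*h/(h^2 - 8*h + 7) + (8 - 2*h)*(h^2 - 9)/(h^2 - 8*h + 7)^2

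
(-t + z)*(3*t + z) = -3*t^2 + 2*t*z + z^2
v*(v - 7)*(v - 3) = v^3 - 10*v^2 + 21*v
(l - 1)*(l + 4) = l^2 + 3*l - 4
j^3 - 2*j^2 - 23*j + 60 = (j - 4)*(j - 3)*(j + 5)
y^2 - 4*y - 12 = (y - 6)*(y + 2)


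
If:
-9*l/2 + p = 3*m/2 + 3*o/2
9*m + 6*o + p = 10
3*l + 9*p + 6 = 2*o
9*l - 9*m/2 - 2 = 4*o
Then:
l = -44/699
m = 5116/699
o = -2068/233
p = -610/233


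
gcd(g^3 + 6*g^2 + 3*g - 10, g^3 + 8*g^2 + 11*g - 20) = g^2 + 4*g - 5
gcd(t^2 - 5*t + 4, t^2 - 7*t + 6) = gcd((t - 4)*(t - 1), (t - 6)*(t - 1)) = t - 1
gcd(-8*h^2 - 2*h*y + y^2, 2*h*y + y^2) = 2*h + y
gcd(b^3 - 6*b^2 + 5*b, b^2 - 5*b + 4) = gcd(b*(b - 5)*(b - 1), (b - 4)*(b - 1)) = b - 1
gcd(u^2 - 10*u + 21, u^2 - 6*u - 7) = u - 7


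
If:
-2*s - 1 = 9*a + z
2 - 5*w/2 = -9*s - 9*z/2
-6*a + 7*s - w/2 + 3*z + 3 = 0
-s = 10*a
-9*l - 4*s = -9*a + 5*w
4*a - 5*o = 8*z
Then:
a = 5/349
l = 2395/3141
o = 2372/1745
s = -50/349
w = -430/349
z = -294/349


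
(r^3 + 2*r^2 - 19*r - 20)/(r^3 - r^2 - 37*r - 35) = (r - 4)/(r - 7)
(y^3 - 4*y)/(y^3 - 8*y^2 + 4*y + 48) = y*(y - 2)/(y^2 - 10*y + 24)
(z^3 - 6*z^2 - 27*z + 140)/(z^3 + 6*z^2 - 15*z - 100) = (z - 7)/(z + 5)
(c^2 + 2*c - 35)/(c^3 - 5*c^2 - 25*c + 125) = (c + 7)/(c^2 - 25)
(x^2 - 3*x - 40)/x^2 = 1 - 3/x - 40/x^2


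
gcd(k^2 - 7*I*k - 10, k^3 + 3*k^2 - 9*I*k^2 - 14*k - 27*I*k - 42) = k - 2*I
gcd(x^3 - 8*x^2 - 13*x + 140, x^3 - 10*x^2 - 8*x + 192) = x + 4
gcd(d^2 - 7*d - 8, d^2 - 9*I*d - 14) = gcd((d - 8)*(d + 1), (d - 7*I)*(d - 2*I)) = 1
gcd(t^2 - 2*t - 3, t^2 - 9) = t - 3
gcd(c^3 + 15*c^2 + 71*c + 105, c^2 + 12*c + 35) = c^2 + 12*c + 35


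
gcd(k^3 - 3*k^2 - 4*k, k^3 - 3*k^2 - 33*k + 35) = 1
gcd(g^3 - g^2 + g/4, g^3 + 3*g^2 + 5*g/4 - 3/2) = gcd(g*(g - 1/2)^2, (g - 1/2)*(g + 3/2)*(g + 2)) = g - 1/2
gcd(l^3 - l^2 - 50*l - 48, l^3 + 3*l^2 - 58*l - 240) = l^2 - 2*l - 48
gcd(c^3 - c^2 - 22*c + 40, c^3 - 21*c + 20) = c^2 + c - 20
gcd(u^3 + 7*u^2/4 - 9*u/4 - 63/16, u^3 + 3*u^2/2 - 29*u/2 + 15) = u - 3/2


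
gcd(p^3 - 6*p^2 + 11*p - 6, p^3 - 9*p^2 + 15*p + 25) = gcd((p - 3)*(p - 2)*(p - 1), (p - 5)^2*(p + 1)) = 1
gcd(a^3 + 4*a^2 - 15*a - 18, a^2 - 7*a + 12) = a - 3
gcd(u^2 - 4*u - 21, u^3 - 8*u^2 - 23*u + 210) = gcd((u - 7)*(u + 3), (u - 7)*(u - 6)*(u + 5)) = u - 7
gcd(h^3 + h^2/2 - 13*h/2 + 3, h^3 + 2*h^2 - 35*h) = 1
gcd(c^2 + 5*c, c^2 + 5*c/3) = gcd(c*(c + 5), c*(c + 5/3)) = c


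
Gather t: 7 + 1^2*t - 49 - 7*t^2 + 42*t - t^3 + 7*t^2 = -t^3 + 43*t - 42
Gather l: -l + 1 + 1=2 - l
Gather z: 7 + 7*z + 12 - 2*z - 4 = 5*z + 15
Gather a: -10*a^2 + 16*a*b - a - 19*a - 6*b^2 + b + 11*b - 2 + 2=-10*a^2 + a*(16*b - 20) - 6*b^2 + 12*b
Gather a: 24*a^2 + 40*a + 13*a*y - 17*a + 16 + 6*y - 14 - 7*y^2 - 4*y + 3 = 24*a^2 + a*(13*y + 23) - 7*y^2 + 2*y + 5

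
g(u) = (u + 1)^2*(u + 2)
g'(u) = (u + 1)^2 + (u + 2)*(2*u + 2)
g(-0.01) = 1.95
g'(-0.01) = 4.92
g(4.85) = 234.42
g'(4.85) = 114.37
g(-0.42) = 0.53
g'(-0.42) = 2.17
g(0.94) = 11.06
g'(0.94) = 15.17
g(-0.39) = 0.60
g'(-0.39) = 2.34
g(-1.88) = 0.09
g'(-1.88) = 0.56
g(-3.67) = -11.91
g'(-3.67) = 16.05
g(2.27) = 45.66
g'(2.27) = 38.62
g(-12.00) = -1210.00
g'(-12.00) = 341.00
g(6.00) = 392.00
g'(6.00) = 161.00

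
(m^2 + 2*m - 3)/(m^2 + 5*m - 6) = (m + 3)/(m + 6)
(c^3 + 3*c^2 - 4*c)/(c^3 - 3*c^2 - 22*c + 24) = c/(c - 6)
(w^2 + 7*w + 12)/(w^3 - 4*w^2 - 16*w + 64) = (w + 3)/(w^2 - 8*w + 16)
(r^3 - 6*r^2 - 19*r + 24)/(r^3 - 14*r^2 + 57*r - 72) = (r^2 + 2*r - 3)/(r^2 - 6*r + 9)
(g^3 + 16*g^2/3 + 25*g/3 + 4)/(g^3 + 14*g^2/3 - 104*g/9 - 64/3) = 3*(g^2 + 4*g + 3)/(3*g^2 + 10*g - 48)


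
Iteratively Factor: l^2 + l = (l)*(l + 1)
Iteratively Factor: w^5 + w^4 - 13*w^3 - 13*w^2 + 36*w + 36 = (w - 3)*(w^4 + 4*w^3 - w^2 - 16*w - 12) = (w - 3)*(w - 2)*(w^3 + 6*w^2 + 11*w + 6) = (w - 3)*(w - 2)*(w + 2)*(w^2 + 4*w + 3) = (w - 3)*(w - 2)*(w + 1)*(w + 2)*(w + 3)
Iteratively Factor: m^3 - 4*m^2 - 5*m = (m)*(m^2 - 4*m - 5) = m*(m + 1)*(m - 5)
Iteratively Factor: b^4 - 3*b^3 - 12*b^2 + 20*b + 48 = (b - 4)*(b^3 + b^2 - 8*b - 12) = (b - 4)*(b + 2)*(b^2 - b - 6) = (b - 4)*(b - 3)*(b + 2)*(b + 2)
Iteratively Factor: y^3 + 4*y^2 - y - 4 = (y - 1)*(y^2 + 5*y + 4) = (y - 1)*(y + 1)*(y + 4)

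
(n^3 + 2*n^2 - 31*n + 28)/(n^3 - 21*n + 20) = (n + 7)/(n + 5)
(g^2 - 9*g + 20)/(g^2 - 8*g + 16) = (g - 5)/(g - 4)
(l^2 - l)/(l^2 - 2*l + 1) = l/(l - 1)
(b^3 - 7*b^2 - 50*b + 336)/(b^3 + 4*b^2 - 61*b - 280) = (b - 6)/(b + 5)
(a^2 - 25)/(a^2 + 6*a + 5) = (a - 5)/(a + 1)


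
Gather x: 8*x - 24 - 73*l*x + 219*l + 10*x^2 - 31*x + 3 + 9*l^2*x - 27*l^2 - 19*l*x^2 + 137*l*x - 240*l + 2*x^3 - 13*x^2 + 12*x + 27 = -27*l^2 - 21*l + 2*x^3 + x^2*(-19*l - 3) + x*(9*l^2 + 64*l - 11) + 6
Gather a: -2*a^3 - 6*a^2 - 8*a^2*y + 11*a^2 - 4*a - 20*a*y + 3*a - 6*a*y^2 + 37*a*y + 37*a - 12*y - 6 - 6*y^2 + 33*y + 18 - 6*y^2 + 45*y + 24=-2*a^3 + a^2*(5 - 8*y) + a*(-6*y^2 + 17*y + 36) - 12*y^2 + 66*y + 36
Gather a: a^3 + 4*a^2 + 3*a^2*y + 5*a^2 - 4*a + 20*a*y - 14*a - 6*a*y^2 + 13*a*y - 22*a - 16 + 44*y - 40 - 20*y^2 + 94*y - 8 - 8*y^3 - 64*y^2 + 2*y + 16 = a^3 + a^2*(3*y + 9) + a*(-6*y^2 + 33*y - 40) - 8*y^3 - 84*y^2 + 140*y - 48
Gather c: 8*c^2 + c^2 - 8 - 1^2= 9*c^2 - 9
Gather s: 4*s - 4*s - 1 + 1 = 0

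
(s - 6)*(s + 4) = s^2 - 2*s - 24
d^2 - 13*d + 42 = (d - 7)*(d - 6)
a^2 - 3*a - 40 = (a - 8)*(a + 5)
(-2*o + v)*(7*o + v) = -14*o^2 + 5*o*v + v^2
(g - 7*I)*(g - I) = g^2 - 8*I*g - 7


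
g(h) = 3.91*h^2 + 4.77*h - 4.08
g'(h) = 7.82*h + 4.77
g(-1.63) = -1.47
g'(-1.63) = -7.98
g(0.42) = -1.39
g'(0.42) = 8.05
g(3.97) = 76.48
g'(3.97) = 35.82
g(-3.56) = 28.49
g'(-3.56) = -23.07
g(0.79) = 2.13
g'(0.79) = 10.95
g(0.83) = 2.57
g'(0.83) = 11.26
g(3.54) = 61.80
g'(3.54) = 32.45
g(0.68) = 0.97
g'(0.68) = 10.09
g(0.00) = -4.08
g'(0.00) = 4.77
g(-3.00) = 16.80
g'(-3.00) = -18.69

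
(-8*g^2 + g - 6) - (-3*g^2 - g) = -5*g^2 + 2*g - 6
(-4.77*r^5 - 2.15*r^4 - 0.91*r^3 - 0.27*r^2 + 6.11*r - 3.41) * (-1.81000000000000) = 8.6337*r^5 + 3.8915*r^4 + 1.6471*r^3 + 0.4887*r^2 - 11.0591*r + 6.1721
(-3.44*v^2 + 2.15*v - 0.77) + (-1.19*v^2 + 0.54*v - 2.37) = -4.63*v^2 + 2.69*v - 3.14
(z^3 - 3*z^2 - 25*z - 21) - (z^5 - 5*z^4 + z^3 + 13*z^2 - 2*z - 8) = -z^5 + 5*z^4 - 16*z^2 - 23*z - 13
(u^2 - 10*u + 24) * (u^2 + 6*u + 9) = u^4 - 4*u^3 - 27*u^2 + 54*u + 216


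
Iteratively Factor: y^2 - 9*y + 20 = (y - 5)*(y - 4)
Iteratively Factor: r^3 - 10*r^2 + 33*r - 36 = (r - 3)*(r^2 - 7*r + 12) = (r - 3)^2*(r - 4)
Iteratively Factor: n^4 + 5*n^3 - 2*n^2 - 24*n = (n + 4)*(n^3 + n^2 - 6*n) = n*(n + 4)*(n^2 + n - 6) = n*(n - 2)*(n + 4)*(n + 3)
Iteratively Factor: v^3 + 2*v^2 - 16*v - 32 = (v + 4)*(v^2 - 2*v - 8) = (v - 4)*(v + 4)*(v + 2)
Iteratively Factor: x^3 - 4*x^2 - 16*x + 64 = (x - 4)*(x^2 - 16) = (x - 4)*(x + 4)*(x - 4)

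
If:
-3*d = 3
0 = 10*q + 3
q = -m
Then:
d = -1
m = 3/10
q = -3/10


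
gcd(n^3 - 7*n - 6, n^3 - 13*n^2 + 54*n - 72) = n - 3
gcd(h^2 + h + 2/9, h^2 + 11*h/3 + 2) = h + 2/3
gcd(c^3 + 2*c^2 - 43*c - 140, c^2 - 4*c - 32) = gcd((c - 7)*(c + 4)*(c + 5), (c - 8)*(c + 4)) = c + 4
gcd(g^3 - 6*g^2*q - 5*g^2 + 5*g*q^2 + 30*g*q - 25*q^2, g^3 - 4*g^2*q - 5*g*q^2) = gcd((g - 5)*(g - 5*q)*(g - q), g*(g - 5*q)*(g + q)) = -g + 5*q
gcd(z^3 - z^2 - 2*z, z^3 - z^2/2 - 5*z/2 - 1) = z^2 - z - 2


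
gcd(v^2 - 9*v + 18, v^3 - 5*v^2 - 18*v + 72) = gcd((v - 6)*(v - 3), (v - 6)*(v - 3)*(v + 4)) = v^2 - 9*v + 18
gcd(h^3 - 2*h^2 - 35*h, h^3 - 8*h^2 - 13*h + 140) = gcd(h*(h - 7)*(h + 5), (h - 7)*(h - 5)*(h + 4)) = h - 7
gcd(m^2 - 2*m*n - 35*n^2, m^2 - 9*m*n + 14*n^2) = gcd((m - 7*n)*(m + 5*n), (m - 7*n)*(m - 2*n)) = m - 7*n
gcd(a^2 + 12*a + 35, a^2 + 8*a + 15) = a + 5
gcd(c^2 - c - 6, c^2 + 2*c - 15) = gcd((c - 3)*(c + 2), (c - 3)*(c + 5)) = c - 3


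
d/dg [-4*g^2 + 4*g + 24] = 4 - 8*g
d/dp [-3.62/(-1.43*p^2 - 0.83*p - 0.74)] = (-10.3532*p - 3.0046)/(1.43*p^2 + 0.83*p + 0.74)^2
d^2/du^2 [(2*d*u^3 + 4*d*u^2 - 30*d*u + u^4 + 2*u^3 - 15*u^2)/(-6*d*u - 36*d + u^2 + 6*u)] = 2*(-4*u*(-3*d + u + 3)^2*(2*d*u^2 + 4*d*u - 30*d + u^3 + 2*u^2 - 15*u) + (6*d*u + 36*d - u^2 - 6*u)^2*(-6*d*u - 4*d - 6*u^2 - 6*u + 15) + (6*d*u + 36*d - u^2 - 6*u)*(-2*d*u^3 - 4*d*u^2 + 30*d*u - u^4 - 2*u^3 + 15*u^2 - 4*(-3*d + u + 3)*(3*d*u^2 + 4*d*u - 15*d + 2*u^3 + 3*u^2 - 15*u)))/(6*d*u + 36*d - u^2 - 6*u)^3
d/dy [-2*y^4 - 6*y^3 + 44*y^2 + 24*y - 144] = -8*y^3 - 18*y^2 + 88*y + 24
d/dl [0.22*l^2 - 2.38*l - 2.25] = 0.44*l - 2.38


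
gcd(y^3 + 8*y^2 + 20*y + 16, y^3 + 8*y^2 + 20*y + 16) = y^3 + 8*y^2 + 20*y + 16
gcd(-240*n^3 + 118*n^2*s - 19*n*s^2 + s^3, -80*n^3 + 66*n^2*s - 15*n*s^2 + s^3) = 40*n^2 - 13*n*s + s^2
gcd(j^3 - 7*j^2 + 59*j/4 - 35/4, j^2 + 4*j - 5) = j - 1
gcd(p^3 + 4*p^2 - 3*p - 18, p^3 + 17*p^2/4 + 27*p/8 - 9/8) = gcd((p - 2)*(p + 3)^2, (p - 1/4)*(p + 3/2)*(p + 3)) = p + 3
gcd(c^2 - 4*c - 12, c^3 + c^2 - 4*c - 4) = c + 2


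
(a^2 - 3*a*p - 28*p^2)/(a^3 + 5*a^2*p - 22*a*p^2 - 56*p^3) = (a^2 - 3*a*p - 28*p^2)/(a^3 + 5*a^2*p - 22*a*p^2 - 56*p^3)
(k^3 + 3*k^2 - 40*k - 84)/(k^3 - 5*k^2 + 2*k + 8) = (k^3 + 3*k^2 - 40*k - 84)/(k^3 - 5*k^2 + 2*k + 8)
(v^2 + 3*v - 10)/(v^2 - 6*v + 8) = (v + 5)/(v - 4)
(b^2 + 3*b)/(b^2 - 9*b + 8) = b*(b + 3)/(b^2 - 9*b + 8)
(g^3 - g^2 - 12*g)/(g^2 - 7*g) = (g^2 - g - 12)/(g - 7)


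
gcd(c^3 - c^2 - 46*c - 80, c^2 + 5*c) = c + 5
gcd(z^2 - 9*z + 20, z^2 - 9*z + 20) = z^2 - 9*z + 20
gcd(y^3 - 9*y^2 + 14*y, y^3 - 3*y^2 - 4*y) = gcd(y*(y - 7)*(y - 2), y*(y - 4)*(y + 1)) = y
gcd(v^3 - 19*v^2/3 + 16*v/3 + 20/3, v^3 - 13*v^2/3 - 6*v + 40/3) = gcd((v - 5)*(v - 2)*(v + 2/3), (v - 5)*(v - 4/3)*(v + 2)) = v - 5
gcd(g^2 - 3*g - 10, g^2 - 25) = g - 5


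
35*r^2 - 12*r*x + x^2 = (-7*r + x)*(-5*r + x)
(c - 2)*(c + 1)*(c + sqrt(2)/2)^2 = c^4 - c^3 + sqrt(2)*c^3 - 3*c^2/2 - sqrt(2)*c^2 - 2*sqrt(2)*c - c/2 - 1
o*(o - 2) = o^2 - 2*o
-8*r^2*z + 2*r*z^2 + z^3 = z*(-2*r + z)*(4*r + z)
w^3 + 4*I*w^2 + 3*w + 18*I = (w - 2*I)*(w + 3*I)^2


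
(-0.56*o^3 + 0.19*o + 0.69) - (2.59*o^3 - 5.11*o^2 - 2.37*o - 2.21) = -3.15*o^3 + 5.11*o^2 + 2.56*o + 2.9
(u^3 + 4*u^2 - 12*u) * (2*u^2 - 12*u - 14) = 2*u^5 - 4*u^4 - 86*u^3 + 88*u^2 + 168*u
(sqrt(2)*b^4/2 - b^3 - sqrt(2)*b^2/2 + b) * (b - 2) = sqrt(2)*b^5/2 - sqrt(2)*b^4 - b^4 - sqrt(2)*b^3/2 + 2*b^3 + b^2 + sqrt(2)*b^2 - 2*b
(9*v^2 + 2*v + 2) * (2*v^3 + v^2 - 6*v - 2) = 18*v^5 + 13*v^4 - 48*v^3 - 28*v^2 - 16*v - 4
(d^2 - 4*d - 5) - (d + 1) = d^2 - 5*d - 6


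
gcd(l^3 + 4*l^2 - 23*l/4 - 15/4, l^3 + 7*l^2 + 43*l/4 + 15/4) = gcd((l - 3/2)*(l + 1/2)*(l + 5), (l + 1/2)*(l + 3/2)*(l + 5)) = l^2 + 11*l/2 + 5/2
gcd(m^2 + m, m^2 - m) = m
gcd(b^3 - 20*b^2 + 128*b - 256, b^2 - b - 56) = b - 8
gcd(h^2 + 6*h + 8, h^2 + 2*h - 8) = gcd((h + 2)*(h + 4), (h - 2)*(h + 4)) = h + 4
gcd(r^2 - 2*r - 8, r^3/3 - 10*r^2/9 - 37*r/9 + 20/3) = 1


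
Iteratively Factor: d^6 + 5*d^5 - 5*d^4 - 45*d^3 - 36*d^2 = (d + 4)*(d^5 + d^4 - 9*d^3 - 9*d^2) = d*(d + 4)*(d^4 + d^3 - 9*d^2 - 9*d) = d^2*(d + 4)*(d^3 + d^2 - 9*d - 9) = d^2*(d + 1)*(d + 4)*(d^2 - 9) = d^2*(d + 1)*(d + 3)*(d + 4)*(d - 3)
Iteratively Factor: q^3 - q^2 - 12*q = (q - 4)*(q^2 + 3*q) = (q - 4)*(q + 3)*(q)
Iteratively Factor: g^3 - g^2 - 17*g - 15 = (g - 5)*(g^2 + 4*g + 3) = (g - 5)*(g + 3)*(g + 1)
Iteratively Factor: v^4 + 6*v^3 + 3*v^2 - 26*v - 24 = (v + 3)*(v^3 + 3*v^2 - 6*v - 8) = (v - 2)*(v + 3)*(v^2 + 5*v + 4) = (v - 2)*(v + 1)*(v + 3)*(v + 4)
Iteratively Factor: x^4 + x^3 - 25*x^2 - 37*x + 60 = (x - 1)*(x^3 + 2*x^2 - 23*x - 60) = (x - 1)*(x + 3)*(x^2 - x - 20) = (x - 1)*(x + 3)*(x + 4)*(x - 5)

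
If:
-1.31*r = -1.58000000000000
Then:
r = 1.21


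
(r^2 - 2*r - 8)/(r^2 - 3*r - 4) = (r + 2)/(r + 1)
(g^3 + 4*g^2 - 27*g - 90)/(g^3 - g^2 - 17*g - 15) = (g + 6)/(g + 1)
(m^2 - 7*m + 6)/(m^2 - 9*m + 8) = (m - 6)/(m - 8)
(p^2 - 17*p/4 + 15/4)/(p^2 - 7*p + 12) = (p - 5/4)/(p - 4)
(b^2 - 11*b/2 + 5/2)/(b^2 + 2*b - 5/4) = 2*(b - 5)/(2*b + 5)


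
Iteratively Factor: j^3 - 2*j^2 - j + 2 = (j + 1)*(j^2 - 3*j + 2) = (j - 2)*(j + 1)*(j - 1)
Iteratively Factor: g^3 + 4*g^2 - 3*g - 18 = (g + 3)*(g^2 + g - 6) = (g + 3)^2*(g - 2)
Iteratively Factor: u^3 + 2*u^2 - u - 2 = (u + 2)*(u^2 - 1) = (u + 1)*(u + 2)*(u - 1)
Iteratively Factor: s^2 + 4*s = (s)*(s + 4)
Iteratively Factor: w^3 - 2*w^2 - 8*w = (w)*(w^2 - 2*w - 8) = w*(w + 2)*(w - 4)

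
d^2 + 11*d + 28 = (d + 4)*(d + 7)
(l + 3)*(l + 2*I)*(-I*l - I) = -I*l^3 + 2*l^2 - 4*I*l^2 + 8*l - 3*I*l + 6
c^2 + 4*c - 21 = (c - 3)*(c + 7)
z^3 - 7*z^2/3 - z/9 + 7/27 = (z - 7/3)*(z - 1/3)*(z + 1/3)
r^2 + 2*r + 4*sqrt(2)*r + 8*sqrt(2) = (r + 2)*(r + 4*sqrt(2))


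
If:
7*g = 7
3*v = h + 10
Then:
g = 1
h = 3*v - 10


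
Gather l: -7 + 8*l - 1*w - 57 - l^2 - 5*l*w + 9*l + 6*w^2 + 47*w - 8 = -l^2 + l*(17 - 5*w) + 6*w^2 + 46*w - 72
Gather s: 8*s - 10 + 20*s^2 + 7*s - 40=20*s^2 + 15*s - 50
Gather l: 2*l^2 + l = 2*l^2 + l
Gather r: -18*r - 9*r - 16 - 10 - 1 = -27*r - 27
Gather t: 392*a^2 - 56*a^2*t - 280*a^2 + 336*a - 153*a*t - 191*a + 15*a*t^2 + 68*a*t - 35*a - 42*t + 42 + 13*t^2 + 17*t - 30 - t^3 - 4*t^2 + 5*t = 112*a^2 + 110*a - t^3 + t^2*(15*a + 9) + t*(-56*a^2 - 85*a - 20) + 12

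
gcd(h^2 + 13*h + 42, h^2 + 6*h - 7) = h + 7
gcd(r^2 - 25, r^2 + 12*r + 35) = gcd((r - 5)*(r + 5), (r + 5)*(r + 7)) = r + 5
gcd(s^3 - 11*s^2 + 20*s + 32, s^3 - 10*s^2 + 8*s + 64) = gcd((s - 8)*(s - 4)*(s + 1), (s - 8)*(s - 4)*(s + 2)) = s^2 - 12*s + 32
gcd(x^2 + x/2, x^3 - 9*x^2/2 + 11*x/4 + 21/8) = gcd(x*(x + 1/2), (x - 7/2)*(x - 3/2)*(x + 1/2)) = x + 1/2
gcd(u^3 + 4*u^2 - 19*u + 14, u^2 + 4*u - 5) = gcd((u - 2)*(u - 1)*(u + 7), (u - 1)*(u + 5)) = u - 1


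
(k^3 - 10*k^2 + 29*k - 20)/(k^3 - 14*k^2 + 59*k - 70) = (k^2 - 5*k + 4)/(k^2 - 9*k + 14)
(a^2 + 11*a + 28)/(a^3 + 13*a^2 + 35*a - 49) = (a + 4)/(a^2 + 6*a - 7)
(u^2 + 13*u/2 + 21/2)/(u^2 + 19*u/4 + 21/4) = 2*(2*u + 7)/(4*u + 7)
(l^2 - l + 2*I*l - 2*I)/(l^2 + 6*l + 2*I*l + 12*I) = (l - 1)/(l + 6)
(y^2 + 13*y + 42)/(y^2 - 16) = (y^2 + 13*y + 42)/(y^2 - 16)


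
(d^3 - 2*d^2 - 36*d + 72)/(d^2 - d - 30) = (d^2 + 4*d - 12)/(d + 5)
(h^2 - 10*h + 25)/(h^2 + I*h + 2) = (h^2 - 10*h + 25)/(h^2 + I*h + 2)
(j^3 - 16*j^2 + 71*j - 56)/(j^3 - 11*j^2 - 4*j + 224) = (j - 1)/(j + 4)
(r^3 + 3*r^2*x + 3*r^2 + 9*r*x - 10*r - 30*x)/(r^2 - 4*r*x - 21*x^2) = (-r^2 - 3*r + 10)/(-r + 7*x)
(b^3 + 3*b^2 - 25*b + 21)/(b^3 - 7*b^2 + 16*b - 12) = (b^2 + 6*b - 7)/(b^2 - 4*b + 4)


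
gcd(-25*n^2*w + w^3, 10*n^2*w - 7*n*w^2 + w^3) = -5*n*w + w^2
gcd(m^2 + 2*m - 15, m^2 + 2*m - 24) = 1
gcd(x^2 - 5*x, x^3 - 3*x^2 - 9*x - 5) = x - 5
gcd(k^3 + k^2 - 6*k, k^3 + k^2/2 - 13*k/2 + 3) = k^2 + k - 6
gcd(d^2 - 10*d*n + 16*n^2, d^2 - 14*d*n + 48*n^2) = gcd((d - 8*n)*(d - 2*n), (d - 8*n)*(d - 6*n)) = d - 8*n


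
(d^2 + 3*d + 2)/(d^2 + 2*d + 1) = (d + 2)/(d + 1)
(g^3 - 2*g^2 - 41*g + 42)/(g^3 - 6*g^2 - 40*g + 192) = (g^2 - 8*g + 7)/(g^2 - 12*g + 32)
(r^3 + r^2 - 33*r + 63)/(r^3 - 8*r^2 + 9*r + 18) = (r^2 + 4*r - 21)/(r^2 - 5*r - 6)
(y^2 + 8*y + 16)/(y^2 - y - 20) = (y + 4)/(y - 5)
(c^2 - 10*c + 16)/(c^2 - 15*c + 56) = (c - 2)/(c - 7)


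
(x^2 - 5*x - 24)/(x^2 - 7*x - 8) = (x + 3)/(x + 1)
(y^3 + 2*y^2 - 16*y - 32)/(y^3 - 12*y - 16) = (y + 4)/(y + 2)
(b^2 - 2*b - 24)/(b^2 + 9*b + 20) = (b - 6)/(b + 5)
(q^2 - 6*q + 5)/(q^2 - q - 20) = (q - 1)/(q + 4)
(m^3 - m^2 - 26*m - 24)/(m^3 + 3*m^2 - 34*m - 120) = (m + 1)/(m + 5)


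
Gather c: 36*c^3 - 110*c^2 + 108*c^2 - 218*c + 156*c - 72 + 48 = 36*c^3 - 2*c^2 - 62*c - 24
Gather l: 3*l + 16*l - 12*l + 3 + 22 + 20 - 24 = 7*l + 21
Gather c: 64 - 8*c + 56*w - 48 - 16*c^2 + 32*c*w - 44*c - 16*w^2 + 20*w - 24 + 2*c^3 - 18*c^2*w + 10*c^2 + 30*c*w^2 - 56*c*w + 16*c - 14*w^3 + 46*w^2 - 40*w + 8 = 2*c^3 + c^2*(-18*w - 6) + c*(30*w^2 - 24*w - 36) - 14*w^3 + 30*w^2 + 36*w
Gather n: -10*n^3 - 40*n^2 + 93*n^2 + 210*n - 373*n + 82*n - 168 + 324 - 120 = -10*n^3 + 53*n^2 - 81*n + 36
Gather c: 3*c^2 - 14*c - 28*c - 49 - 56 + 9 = 3*c^2 - 42*c - 96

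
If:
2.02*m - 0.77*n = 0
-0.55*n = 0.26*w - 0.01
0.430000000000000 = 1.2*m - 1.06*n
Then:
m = -0.27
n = -0.71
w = 1.55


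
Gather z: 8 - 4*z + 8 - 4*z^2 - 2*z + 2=-4*z^2 - 6*z + 18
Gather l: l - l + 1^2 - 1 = 0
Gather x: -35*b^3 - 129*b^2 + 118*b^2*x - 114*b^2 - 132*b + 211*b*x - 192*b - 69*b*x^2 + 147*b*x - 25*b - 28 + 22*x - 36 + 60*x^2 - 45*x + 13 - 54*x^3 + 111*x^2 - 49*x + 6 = -35*b^3 - 243*b^2 - 349*b - 54*x^3 + x^2*(171 - 69*b) + x*(118*b^2 + 358*b - 72) - 45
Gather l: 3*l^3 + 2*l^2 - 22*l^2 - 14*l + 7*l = 3*l^3 - 20*l^2 - 7*l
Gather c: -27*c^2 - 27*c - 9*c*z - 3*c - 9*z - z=-27*c^2 + c*(-9*z - 30) - 10*z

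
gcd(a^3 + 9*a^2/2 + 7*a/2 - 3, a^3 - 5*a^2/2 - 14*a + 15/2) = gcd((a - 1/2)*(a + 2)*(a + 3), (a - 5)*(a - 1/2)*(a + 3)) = a^2 + 5*a/2 - 3/2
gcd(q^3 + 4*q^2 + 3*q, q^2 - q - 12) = q + 3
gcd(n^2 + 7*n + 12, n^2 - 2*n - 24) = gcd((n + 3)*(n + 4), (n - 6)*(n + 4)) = n + 4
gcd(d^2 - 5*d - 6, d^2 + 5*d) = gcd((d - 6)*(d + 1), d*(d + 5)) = 1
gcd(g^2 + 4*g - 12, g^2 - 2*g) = g - 2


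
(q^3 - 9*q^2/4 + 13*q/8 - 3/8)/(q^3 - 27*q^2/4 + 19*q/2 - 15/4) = (q - 1/2)/(q - 5)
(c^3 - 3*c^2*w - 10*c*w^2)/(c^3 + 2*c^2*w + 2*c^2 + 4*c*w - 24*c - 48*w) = c*(c - 5*w)/(c^2 + 2*c - 24)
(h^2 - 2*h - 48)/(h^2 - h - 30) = (-h^2 + 2*h + 48)/(-h^2 + h + 30)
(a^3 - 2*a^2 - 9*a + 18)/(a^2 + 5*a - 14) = (a^2 - 9)/(a + 7)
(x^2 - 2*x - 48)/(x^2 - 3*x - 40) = (x + 6)/(x + 5)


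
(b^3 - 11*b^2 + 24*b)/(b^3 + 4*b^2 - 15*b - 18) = b*(b - 8)/(b^2 + 7*b + 6)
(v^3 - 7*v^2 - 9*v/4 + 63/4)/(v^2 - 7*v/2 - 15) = (-4*v^3 + 28*v^2 + 9*v - 63)/(2*(-2*v^2 + 7*v + 30))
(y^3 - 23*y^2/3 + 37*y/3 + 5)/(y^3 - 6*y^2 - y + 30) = (y + 1/3)/(y + 2)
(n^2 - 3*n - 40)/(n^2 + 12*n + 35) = (n - 8)/(n + 7)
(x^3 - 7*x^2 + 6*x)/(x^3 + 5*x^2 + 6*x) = (x^2 - 7*x + 6)/(x^2 + 5*x + 6)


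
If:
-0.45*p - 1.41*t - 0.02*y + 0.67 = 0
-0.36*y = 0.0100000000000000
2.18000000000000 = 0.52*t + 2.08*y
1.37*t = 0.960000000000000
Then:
No Solution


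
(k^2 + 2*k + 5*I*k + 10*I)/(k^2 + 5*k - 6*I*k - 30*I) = (k^2 + k*(2 + 5*I) + 10*I)/(k^2 + k*(5 - 6*I) - 30*I)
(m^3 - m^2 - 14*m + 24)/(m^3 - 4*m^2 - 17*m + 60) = (m - 2)/(m - 5)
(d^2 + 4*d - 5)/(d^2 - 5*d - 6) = (-d^2 - 4*d + 5)/(-d^2 + 5*d + 6)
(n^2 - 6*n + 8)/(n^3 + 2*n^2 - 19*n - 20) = (n - 2)/(n^2 + 6*n + 5)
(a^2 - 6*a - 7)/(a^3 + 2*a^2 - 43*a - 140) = (a + 1)/(a^2 + 9*a + 20)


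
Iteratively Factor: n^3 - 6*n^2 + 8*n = (n)*(n^2 - 6*n + 8) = n*(n - 4)*(n - 2)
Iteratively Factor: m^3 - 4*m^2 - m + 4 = (m - 4)*(m^2 - 1) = (m - 4)*(m + 1)*(m - 1)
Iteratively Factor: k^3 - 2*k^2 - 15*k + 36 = (k + 4)*(k^2 - 6*k + 9) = (k - 3)*(k + 4)*(k - 3)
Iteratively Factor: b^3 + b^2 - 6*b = (b - 2)*(b^2 + 3*b) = b*(b - 2)*(b + 3)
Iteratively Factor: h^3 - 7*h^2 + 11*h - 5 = (h - 1)*(h^2 - 6*h + 5) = (h - 5)*(h - 1)*(h - 1)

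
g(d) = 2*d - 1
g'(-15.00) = 2.00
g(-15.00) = -31.00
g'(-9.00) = 2.00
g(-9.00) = -19.00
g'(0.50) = 2.00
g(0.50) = 0.00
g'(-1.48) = 2.00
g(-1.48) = -3.96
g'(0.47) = 2.00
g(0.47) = -0.06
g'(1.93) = 2.00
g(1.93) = 2.86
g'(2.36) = 2.00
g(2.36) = 3.72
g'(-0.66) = 2.00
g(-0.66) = -2.32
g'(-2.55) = 2.00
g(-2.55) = -6.10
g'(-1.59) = 2.00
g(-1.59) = -4.18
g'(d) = 2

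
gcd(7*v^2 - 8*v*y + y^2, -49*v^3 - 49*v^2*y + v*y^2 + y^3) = -7*v + y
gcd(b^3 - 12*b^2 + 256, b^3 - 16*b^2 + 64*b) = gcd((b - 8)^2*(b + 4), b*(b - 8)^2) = b^2 - 16*b + 64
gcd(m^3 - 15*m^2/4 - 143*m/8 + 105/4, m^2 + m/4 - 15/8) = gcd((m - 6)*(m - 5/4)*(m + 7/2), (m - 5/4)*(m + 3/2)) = m - 5/4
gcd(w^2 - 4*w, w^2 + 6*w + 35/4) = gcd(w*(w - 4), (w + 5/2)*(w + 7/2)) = 1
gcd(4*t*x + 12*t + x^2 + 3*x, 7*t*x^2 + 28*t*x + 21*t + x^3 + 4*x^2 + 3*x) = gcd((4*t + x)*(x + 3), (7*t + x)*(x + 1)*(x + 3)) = x + 3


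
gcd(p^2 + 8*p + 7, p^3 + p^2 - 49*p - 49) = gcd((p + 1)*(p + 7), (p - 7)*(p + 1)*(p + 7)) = p^2 + 8*p + 7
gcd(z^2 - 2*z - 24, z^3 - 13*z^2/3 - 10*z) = z - 6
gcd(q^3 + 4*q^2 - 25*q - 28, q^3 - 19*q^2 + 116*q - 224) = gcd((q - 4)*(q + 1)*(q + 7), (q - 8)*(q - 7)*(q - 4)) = q - 4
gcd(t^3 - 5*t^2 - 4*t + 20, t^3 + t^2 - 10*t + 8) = t - 2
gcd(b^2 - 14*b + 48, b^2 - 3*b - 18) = b - 6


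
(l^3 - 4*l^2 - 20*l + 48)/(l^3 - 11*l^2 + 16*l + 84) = (l^2 + 2*l - 8)/(l^2 - 5*l - 14)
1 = 1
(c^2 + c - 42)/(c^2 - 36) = (c + 7)/(c + 6)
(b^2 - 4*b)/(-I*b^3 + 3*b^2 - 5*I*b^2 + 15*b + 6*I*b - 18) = I*b*(b - 4)/(b^3 + b^2*(5 + 3*I) + 3*b*(-2 + 5*I) - 18*I)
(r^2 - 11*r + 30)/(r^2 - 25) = (r - 6)/(r + 5)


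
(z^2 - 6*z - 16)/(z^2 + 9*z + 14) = (z - 8)/(z + 7)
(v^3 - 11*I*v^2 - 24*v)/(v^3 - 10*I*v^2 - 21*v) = (v - 8*I)/(v - 7*I)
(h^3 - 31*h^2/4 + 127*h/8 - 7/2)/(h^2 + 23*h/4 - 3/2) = (h^2 - 15*h/2 + 14)/(h + 6)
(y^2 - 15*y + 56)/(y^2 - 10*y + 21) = (y - 8)/(y - 3)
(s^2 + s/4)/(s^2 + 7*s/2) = (4*s + 1)/(2*(2*s + 7))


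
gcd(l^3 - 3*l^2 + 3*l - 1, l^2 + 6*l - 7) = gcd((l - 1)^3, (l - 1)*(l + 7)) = l - 1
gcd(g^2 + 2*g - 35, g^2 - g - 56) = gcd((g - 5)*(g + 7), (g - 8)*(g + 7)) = g + 7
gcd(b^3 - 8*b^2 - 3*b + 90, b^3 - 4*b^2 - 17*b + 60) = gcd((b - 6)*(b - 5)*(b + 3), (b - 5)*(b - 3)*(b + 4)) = b - 5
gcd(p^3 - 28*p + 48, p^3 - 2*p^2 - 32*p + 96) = p^2 + 2*p - 24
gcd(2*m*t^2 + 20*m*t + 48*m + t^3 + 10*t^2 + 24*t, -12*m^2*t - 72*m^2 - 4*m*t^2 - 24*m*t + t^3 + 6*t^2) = 2*m*t + 12*m + t^2 + 6*t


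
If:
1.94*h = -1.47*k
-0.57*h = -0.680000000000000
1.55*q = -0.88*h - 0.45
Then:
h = 1.19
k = -1.57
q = -0.97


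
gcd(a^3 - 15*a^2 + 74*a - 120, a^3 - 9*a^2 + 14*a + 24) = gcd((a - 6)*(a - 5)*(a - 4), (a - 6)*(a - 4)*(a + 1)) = a^2 - 10*a + 24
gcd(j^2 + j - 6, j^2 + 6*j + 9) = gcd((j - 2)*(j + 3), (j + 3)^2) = j + 3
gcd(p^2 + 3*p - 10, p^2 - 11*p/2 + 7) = p - 2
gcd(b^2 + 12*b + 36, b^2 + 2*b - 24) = b + 6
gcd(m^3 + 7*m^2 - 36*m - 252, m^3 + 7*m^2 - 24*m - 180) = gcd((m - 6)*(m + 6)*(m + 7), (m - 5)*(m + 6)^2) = m + 6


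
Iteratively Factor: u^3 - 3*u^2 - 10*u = (u + 2)*(u^2 - 5*u) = u*(u + 2)*(u - 5)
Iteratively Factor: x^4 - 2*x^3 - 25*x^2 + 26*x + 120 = (x - 3)*(x^3 + x^2 - 22*x - 40) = (x - 3)*(x + 2)*(x^2 - x - 20) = (x - 3)*(x + 2)*(x + 4)*(x - 5)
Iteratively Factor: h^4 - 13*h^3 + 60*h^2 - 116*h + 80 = (h - 2)*(h^3 - 11*h^2 + 38*h - 40) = (h - 5)*(h - 2)*(h^2 - 6*h + 8) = (h - 5)*(h - 4)*(h - 2)*(h - 2)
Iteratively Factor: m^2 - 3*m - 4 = (m + 1)*(m - 4)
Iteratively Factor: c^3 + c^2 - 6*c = (c)*(c^2 + c - 6) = c*(c + 3)*(c - 2)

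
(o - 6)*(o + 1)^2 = o^3 - 4*o^2 - 11*o - 6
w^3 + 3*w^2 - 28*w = w*(w - 4)*(w + 7)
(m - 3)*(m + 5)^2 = m^3 + 7*m^2 - 5*m - 75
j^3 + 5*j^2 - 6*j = j*(j - 1)*(j + 6)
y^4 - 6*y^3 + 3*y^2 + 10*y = y*(y - 5)*(y - 2)*(y + 1)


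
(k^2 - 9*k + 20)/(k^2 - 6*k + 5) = (k - 4)/(k - 1)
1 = 1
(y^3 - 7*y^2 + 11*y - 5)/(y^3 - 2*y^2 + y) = (y - 5)/y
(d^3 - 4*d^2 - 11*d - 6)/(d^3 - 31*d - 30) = (d + 1)/(d + 5)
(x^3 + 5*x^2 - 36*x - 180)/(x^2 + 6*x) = x - 1 - 30/x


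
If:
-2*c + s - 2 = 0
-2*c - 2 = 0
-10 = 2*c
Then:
No Solution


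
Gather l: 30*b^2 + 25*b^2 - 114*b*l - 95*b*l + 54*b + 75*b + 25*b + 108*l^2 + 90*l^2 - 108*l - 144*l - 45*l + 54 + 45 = 55*b^2 + 154*b + 198*l^2 + l*(-209*b - 297) + 99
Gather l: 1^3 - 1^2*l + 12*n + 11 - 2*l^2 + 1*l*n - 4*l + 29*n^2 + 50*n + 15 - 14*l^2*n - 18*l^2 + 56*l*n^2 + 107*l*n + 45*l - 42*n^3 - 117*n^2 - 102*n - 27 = l^2*(-14*n - 20) + l*(56*n^2 + 108*n + 40) - 42*n^3 - 88*n^2 - 40*n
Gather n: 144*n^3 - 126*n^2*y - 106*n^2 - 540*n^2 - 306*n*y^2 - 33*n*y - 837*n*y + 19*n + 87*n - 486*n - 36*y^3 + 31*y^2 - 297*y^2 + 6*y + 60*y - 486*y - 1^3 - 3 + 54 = 144*n^3 + n^2*(-126*y - 646) + n*(-306*y^2 - 870*y - 380) - 36*y^3 - 266*y^2 - 420*y + 50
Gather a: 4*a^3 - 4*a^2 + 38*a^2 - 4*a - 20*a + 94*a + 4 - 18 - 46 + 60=4*a^3 + 34*a^2 + 70*a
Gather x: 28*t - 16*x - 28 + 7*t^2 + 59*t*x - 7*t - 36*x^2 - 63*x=7*t^2 + 21*t - 36*x^2 + x*(59*t - 79) - 28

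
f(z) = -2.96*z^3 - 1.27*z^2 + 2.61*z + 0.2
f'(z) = -8.88*z^2 - 2.54*z + 2.61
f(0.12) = 0.49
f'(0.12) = 2.18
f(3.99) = -197.63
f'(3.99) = -148.90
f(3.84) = -176.11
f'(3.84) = -138.08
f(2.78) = -65.95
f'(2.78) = -73.08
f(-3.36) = 89.37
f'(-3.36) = -89.11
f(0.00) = 0.20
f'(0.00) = 2.61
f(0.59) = 0.69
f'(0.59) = -1.98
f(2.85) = -71.20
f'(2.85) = -76.76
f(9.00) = -2237.02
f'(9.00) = -739.53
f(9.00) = -2237.02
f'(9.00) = -739.53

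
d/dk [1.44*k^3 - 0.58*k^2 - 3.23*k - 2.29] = 4.32*k^2 - 1.16*k - 3.23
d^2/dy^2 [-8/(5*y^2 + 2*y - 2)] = 16*(25*y^2 + 10*y - 4*(5*y + 1)^2 - 10)/(5*y^2 + 2*y - 2)^3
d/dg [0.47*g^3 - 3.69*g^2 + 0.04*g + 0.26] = 1.41*g^2 - 7.38*g + 0.04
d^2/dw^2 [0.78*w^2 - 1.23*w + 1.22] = 1.56000000000000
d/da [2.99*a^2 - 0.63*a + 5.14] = 5.98*a - 0.63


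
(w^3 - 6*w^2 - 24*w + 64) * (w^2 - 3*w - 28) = w^5 - 9*w^4 - 34*w^3 + 304*w^2 + 480*w - 1792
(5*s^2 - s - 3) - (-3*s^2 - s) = 8*s^2 - 3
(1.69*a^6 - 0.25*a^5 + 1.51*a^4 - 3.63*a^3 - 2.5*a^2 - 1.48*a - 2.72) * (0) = 0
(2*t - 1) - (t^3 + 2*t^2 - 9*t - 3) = -t^3 - 2*t^2 + 11*t + 2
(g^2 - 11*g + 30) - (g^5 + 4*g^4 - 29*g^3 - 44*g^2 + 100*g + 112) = -g^5 - 4*g^4 + 29*g^3 + 45*g^2 - 111*g - 82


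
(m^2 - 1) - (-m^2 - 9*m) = 2*m^2 + 9*m - 1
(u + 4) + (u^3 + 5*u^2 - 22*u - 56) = u^3 + 5*u^2 - 21*u - 52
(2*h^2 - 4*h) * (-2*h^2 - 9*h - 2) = -4*h^4 - 10*h^3 + 32*h^2 + 8*h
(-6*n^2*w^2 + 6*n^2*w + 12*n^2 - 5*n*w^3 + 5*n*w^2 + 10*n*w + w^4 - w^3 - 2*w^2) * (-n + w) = 6*n^3*w^2 - 6*n^3*w - 12*n^3 - n^2*w^3 + n^2*w^2 + 2*n^2*w - 6*n*w^4 + 6*n*w^3 + 12*n*w^2 + w^5 - w^4 - 2*w^3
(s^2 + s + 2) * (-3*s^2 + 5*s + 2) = -3*s^4 + 2*s^3 + s^2 + 12*s + 4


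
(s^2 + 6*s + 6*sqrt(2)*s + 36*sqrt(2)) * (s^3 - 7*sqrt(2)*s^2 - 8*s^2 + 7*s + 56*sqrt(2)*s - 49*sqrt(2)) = s^5 - 2*s^4 - sqrt(2)*s^4 - 125*s^3 + 2*sqrt(2)*s^3 + 41*sqrt(2)*s^2 + 210*s^2 - 42*sqrt(2)*s + 3444*s - 3528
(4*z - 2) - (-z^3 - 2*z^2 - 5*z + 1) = z^3 + 2*z^2 + 9*z - 3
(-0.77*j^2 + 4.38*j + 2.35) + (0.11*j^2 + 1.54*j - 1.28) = -0.66*j^2 + 5.92*j + 1.07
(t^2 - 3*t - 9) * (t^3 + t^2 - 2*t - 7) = t^5 - 2*t^4 - 14*t^3 - 10*t^2 + 39*t + 63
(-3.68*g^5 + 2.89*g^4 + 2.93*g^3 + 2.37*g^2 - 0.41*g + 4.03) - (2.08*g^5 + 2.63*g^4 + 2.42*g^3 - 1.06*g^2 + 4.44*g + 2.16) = -5.76*g^5 + 0.26*g^4 + 0.51*g^3 + 3.43*g^2 - 4.85*g + 1.87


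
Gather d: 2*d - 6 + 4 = 2*d - 2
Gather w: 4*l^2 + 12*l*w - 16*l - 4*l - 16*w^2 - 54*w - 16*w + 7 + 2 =4*l^2 - 20*l - 16*w^2 + w*(12*l - 70) + 9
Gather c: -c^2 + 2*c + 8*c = -c^2 + 10*c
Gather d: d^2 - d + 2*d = d^2 + d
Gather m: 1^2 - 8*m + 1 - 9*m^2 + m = -9*m^2 - 7*m + 2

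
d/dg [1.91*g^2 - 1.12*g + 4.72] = 3.82*g - 1.12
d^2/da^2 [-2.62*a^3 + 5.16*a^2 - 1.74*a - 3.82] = 10.32 - 15.72*a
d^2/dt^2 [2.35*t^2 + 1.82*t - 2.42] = 4.70000000000000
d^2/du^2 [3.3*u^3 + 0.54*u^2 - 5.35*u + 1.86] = 19.8*u + 1.08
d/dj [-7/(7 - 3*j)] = -21/(3*j - 7)^2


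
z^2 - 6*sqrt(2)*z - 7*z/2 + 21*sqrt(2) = (z - 7/2)*(z - 6*sqrt(2))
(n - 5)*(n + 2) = n^2 - 3*n - 10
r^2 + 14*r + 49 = (r + 7)^2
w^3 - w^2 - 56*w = w*(w - 8)*(w + 7)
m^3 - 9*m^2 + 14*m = m*(m - 7)*(m - 2)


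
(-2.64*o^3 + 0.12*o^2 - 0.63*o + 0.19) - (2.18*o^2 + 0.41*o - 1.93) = -2.64*o^3 - 2.06*o^2 - 1.04*o + 2.12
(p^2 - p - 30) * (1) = p^2 - p - 30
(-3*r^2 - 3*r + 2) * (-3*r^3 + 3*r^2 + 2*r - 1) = 9*r^5 - 21*r^3 + 3*r^2 + 7*r - 2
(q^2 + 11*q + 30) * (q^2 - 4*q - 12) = q^4 + 7*q^3 - 26*q^2 - 252*q - 360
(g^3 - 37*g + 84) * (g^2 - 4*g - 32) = g^5 - 4*g^4 - 69*g^3 + 232*g^2 + 848*g - 2688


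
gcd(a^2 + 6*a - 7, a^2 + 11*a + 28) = a + 7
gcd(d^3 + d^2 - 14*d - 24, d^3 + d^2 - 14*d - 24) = d^3 + d^2 - 14*d - 24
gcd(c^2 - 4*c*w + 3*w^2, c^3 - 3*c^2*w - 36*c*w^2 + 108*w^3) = -c + 3*w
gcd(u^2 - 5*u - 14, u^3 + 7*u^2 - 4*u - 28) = u + 2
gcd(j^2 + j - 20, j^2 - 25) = j + 5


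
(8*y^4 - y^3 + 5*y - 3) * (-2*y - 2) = -16*y^5 - 14*y^4 + 2*y^3 - 10*y^2 - 4*y + 6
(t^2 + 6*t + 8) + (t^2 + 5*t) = 2*t^2 + 11*t + 8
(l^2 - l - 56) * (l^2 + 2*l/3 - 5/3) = l^4 - l^3/3 - 175*l^2/3 - 107*l/3 + 280/3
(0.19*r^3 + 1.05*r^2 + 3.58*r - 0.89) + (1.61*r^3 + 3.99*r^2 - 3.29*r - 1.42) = 1.8*r^3 + 5.04*r^2 + 0.29*r - 2.31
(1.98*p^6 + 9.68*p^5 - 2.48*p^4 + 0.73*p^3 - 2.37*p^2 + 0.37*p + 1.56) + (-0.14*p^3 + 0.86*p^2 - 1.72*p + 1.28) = 1.98*p^6 + 9.68*p^5 - 2.48*p^4 + 0.59*p^3 - 1.51*p^2 - 1.35*p + 2.84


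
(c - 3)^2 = c^2 - 6*c + 9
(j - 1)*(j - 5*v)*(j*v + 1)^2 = j^4*v^2 - 5*j^3*v^3 - j^3*v^2 + 2*j^3*v + 5*j^2*v^3 - 10*j^2*v^2 - 2*j^2*v + j^2 + 10*j*v^2 - 5*j*v - j + 5*v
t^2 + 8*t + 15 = (t + 3)*(t + 5)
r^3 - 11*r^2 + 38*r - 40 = (r - 5)*(r - 4)*(r - 2)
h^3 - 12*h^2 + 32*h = h*(h - 8)*(h - 4)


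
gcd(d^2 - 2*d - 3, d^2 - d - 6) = d - 3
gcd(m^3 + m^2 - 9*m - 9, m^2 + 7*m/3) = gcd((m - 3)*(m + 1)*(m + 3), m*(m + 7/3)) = 1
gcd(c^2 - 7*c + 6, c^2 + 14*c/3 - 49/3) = 1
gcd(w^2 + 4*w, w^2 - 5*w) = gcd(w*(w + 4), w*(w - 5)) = w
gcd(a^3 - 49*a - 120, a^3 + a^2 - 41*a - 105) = a^2 + 8*a + 15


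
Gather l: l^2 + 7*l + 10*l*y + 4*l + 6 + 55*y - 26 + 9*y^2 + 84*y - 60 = l^2 + l*(10*y + 11) + 9*y^2 + 139*y - 80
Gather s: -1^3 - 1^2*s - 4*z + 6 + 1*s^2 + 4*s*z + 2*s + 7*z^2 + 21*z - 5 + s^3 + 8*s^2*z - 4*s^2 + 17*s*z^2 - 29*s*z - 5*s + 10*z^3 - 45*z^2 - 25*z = s^3 + s^2*(8*z - 3) + s*(17*z^2 - 25*z - 4) + 10*z^3 - 38*z^2 - 8*z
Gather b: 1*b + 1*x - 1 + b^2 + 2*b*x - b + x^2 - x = b^2 + 2*b*x + x^2 - 1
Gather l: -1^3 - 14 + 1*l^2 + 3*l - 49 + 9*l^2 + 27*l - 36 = 10*l^2 + 30*l - 100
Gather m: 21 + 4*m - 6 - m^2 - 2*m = -m^2 + 2*m + 15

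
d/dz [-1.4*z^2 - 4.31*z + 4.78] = -2.8*z - 4.31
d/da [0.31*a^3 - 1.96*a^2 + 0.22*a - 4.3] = 0.93*a^2 - 3.92*a + 0.22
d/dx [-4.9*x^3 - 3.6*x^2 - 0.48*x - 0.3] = -14.7*x^2 - 7.2*x - 0.48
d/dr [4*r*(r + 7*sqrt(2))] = 8*r + 28*sqrt(2)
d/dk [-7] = 0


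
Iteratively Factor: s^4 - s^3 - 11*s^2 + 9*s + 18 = (s - 3)*(s^3 + 2*s^2 - 5*s - 6) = (s - 3)*(s - 2)*(s^2 + 4*s + 3) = (s - 3)*(s - 2)*(s + 1)*(s + 3)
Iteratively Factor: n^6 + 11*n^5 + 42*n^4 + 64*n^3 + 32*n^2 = (n + 1)*(n^5 + 10*n^4 + 32*n^3 + 32*n^2) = n*(n + 1)*(n^4 + 10*n^3 + 32*n^2 + 32*n) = n*(n + 1)*(n + 4)*(n^3 + 6*n^2 + 8*n) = n*(n + 1)*(n + 4)^2*(n^2 + 2*n) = n*(n + 1)*(n + 2)*(n + 4)^2*(n)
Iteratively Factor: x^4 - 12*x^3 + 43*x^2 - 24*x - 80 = (x - 4)*(x^3 - 8*x^2 + 11*x + 20) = (x - 4)*(x + 1)*(x^2 - 9*x + 20) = (x - 4)^2*(x + 1)*(x - 5)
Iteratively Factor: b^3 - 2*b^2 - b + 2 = (b + 1)*(b^2 - 3*b + 2) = (b - 1)*(b + 1)*(b - 2)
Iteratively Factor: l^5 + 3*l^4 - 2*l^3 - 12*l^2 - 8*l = (l + 2)*(l^4 + l^3 - 4*l^2 - 4*l) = (l + 1)*(l + 2)*(l^3 - 4*l) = (l + 1)*(l + 2)^2*(l^2 - 2*l) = (l - 2)*(l + 1)*(l + 2)^2*(l)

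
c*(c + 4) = c^2 + 4*c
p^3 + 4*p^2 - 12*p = p*(p - 2)*(p + 6)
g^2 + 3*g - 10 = (g - 2)*(g + 5)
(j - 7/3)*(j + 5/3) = j^2 - 2*j/3 - 35/9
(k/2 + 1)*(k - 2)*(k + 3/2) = k^3/2 + 3*k^2/4 - 2*k - 3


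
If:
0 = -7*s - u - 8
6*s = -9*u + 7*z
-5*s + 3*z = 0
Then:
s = -108/103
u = -68/103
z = -180/103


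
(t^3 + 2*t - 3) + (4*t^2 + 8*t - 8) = t^3 + 4*t^2 + 10*t - 11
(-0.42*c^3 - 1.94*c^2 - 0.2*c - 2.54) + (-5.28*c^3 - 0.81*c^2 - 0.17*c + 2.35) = -5.7*c^3 - 2.75*c^2 - 0.37*c - 0.19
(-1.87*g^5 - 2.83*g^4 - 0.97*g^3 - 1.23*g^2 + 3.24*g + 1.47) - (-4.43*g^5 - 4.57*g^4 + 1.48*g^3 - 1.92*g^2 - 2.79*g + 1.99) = 2.56*g^5 + 1.74*g^4 - 2.45*g^3 + 0.69*g^2 + 6.03*g - 0.52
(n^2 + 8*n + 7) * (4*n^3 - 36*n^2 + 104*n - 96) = 4*n^5 - 4*n^4 - 156*n^3 + 484*n^2 - 40*n - 672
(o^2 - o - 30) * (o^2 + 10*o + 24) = o^4 + 9*o^3 - 16*o^2 - 324*o - 720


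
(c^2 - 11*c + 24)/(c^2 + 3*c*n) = (c^2 - 11*c + 24)/(c*(c + 3*n))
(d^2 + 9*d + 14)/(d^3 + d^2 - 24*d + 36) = (d^2 + 9*d + 14)/(d^3 + d^2 - 24*d + 36)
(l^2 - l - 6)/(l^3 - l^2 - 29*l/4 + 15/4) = 4*(l + 2)/(4*l^2 + 8*l - 5)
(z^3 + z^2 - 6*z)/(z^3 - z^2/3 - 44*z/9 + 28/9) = 9*z*(z + 3)/(9*z^2 + 15*z - 14)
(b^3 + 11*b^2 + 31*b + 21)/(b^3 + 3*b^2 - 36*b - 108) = (b^2 + 8*b + 7)/(b^2 - 36)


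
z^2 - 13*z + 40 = (z - 8)*(z - 5)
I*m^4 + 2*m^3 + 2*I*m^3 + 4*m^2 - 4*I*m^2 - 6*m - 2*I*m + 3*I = (m + 3)*(m - I)^2*(I*m - I)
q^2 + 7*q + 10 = (q + 2)*(q + 5)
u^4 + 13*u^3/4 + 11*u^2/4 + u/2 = u*(u + 1/4)*(u + 1)*(u + 2)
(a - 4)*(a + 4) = a^2 - 16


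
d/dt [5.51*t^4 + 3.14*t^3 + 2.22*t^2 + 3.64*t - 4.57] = 22.04*t^3 + 9.42*t^2 + 4.44*t + 3.64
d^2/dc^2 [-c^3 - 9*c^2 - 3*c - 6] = -6*c - 18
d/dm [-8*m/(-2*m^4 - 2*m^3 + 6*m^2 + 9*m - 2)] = 16*(-3*m^4 - 2*m^3 + 3*m^2 + 1)/(4*m^8 + 8*m^7 - 20*m^6 - 60*m^5 + 8*m^4 + 116*m^3 + 57*m^2 - 36*m + 4)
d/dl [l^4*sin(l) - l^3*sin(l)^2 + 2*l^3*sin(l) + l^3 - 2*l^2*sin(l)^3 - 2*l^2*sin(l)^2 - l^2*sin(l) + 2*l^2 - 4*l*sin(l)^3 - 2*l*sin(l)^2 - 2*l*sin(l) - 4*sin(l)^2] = l^4*cos(l) + 4*l^3*sin(l) - l^3*sin(2*l) + 2*l^3*cos(l) + 6*l^2*sin(l) - 2*l^2*sin(2*l) - 5*l^2*cos(l)/2 + 3*l^2*cos(2*l)/2 + 3*l^2*cos(3*l)/2 + 3*l^2/2 - 3*l*sin(l) + l*sin(3*l) - 2*sqrt(2)*l*sin(l + pi/4) - 3*l*cos(l) + 3*l*cos(3*l) + 2*sqrt(2)*l*cos(2*l + pi/4) + 2*l - 5*sin(l) - 4*sin(2*l) + sin(3*l) + cos(2*l) - 1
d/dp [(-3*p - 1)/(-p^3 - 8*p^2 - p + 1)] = (3*p^3 + 24*p^2 + 3*p - (3*p + 1)*(3*p^2 + 16*p + 1) - 3)/(p^3 + 8*p^2 + p - 1)^2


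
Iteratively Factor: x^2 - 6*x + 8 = (x - 2)*(x - 4)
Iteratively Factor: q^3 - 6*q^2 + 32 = (q - 4)*(q^2 - 2*q - 8) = (q - 4)*(q + 2)*(q - 4)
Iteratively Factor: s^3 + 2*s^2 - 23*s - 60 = (s + 3)*(s^2 - s - 20) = (s - 5)*(s + 3)*(s + 4)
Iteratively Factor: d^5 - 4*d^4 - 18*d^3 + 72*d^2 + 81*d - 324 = (d - 3)*(d^4 - d^3 - 21*d^2 + 9*d + 108) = (d - 3)*(d + 3)*(d^3 - 4*d^2 - 9*d + 36) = (d - 3)^2*(d + 3)*(d^2 - d - 12) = (d - 4)*(d - 3)^2*(d + 3)*(d + 3)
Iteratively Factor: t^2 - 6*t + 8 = (t - 4)*(t - 2)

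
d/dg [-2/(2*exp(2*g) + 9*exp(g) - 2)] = (8*exp(g) + 18)*exp(g)/(2*exp(2*g) + 9*exp(g) - 2)^2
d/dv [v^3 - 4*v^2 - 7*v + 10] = 3*v^2 - 8*v - 7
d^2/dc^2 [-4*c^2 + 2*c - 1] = -8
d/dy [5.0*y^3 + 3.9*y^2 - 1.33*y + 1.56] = 15.0*y^2 + 7.8*y - 1.33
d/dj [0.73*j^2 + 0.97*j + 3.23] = 1.46*j + 0.97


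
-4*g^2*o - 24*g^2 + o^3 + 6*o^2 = (-2*g + o)*(2*g + o)*(o + 6)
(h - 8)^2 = h^2 - 16*h + 64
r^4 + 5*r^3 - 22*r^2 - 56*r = r*(r - 4)*(r + 2)*(r + 7)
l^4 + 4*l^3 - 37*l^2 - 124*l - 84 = (l - 6)*(l + 1)*(l + 2)*(l + 7)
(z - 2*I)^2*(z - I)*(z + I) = z^4 - 4*I*z^3 - 3*z^2 - 4*I*z - 4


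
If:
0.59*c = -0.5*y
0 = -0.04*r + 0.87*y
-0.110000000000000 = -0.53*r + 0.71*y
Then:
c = -0.01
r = 0.22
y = 0.01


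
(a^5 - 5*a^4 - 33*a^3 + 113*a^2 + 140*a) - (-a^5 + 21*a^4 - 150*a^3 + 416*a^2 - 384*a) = 2*a^5 - 26*a^4 + 117*a^3 - 303*a^2 + 524*a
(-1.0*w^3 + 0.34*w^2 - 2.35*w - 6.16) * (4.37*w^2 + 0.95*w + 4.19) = -4.37*w^5 + 0.5358*w^4 - 14.1365*w^3 - 27.7271*w^2 - 15.6985*w - 25.8104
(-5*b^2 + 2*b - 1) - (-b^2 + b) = -4*b^2 + b - 1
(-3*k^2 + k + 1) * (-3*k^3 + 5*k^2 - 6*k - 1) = 9*k^5 - 18*k^4 + 20*k^3 + 2*k^2 - 7*k - 1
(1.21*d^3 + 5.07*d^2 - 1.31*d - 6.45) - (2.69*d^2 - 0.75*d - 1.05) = 1.21*d^3 + 2.38*d^2 - 0.56*d - 5.4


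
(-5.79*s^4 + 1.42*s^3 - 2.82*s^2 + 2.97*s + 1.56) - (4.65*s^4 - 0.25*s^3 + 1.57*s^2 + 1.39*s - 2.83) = -10.44*s^4 + 1.67*s^3 - 4.39*s^2 + 1.58*s + 4.39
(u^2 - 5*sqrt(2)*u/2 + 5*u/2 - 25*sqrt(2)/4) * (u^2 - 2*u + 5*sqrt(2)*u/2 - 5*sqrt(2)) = u^4 + u^3/2 - 35*u^2/2 - 25*u/4 + 125/2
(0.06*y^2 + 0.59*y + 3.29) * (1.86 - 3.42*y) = -0.2052*y^3 - 1.9062*y^2 - 10.1544*y + 6.1194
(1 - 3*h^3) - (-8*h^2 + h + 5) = -3*h^3 + 8*h^2 - h - 4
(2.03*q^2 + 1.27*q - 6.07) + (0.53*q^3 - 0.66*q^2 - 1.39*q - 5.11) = 0.53*q^3 + 1.37*q^2 - 0.12*q - 11.18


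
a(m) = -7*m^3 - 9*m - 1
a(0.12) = -2.09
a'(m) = -21*m^2 - 9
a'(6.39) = -866.47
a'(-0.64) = -17.60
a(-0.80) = 9.78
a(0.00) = -1.00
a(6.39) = -1884.93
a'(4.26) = -390.10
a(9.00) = -5185.00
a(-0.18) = 0.66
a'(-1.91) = -85.61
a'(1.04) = -31.71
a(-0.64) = 6.60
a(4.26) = -580.50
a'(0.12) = -9.30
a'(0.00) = -9.00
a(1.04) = -18.23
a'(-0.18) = -9.68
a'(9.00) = -1710.00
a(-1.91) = 64.97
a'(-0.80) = -22.44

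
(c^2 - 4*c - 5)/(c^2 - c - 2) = (c - 5)/(c - 2)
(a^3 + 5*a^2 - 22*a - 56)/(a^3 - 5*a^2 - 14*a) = (a^2 + 3*a - 28)/(a*(a - 7))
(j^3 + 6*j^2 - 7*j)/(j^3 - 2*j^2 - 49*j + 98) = j*(j - 1)/(j^2 - 9*j + 14)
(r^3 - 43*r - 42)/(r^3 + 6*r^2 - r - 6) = (r - 7)/(r - 1)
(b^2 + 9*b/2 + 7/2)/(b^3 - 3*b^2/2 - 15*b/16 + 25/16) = 8*(2*b + 7)/(16*b^2 - 40*b + 25)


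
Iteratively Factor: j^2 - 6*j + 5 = (j - 1)*(j - 5)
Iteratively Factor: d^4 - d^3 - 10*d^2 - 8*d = (d)*(d^3 - d^2 - 10*d - 8) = d*(d + 1)*(d^2 - 2*d - 8) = d*(d - 4)*(d + 1)*(d + 2)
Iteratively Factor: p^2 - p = (p)*(p - 1)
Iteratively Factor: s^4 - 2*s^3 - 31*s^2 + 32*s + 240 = (s + 4)*(s^3 - 6*s^2 - 7*s + 60) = (s - 5)*(s + 4)*(s^2 - s - 12) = (s - 5)*(s - 4)*(s + 4)*(s + 3)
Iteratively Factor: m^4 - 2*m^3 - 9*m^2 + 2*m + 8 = (m + 2)*(m^3 - 4*m^2 - m + 4) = (m + 1)*(m + 2)*(m^2 - 5*m + 4) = (m - 4)*(m + 1)*(m + 2)*(m - 1)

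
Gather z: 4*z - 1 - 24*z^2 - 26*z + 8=-24*z^2 - 22*z + 7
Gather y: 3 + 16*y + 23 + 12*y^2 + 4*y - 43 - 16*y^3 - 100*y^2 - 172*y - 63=-16*y^3 - 88*y^2 - 152*y - 80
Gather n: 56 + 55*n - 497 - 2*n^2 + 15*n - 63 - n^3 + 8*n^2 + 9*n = -n^3 + 6*n^2 + 79*n - 504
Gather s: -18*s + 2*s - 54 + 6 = -16*s - 48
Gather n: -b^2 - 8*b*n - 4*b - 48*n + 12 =-b^2 - 4*b + n*(-8*b - 48) + 12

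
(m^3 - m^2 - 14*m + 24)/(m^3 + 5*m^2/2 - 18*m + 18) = 2*(m^2 + m - 12)/(2*m^2 + 9*m - 18)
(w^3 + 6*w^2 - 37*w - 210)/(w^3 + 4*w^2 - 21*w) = (w^2 - w - 30)/(w*(w - 3))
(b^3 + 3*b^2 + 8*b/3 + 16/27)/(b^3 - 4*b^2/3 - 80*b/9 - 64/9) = (b + 1/3)/(b - 4)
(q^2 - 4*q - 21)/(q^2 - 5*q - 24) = (q - 7)/(q - 8)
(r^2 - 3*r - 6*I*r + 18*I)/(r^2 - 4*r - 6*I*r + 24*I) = (r - 3)/(r - 4)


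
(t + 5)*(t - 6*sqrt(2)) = t^2 - 6*sqrt(2)*t + 5*t - 30*sqrt(2)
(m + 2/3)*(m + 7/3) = m^2 + 3*m + 14/9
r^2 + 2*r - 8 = (r - 2)*(r + 4)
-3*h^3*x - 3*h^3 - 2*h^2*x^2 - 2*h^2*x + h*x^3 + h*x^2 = (-3*h + x)*(h + x)*(h*x + h)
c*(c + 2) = c^2 + 2*c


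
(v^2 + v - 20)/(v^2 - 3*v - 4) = (v + 5)/(v + 1)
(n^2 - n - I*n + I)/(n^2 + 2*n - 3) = (n - I)/(n + 3)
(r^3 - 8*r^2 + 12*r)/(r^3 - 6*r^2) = (r - 2)/r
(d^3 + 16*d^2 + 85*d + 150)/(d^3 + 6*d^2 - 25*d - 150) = (d + 5)/(d - 5)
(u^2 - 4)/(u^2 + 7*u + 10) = (u - 2)/(u + 5)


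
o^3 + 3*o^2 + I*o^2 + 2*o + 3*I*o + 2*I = (o + 1)*(o + 2)*(o + I)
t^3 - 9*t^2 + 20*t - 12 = (t - 6)*(t - 2)*(t - 1)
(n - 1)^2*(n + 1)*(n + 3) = n^4 + 2*n^3 - 4*n^2 - 2*n + 3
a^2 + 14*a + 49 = (a + 7)^2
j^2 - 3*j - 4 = (j - 4)*(j + 1)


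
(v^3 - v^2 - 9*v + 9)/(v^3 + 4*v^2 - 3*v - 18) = (v^2 - 4*v + 3)/(v^2 + v - 6)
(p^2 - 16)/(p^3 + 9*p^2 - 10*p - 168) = (p + 4)/(p^2 + 13*p + 42)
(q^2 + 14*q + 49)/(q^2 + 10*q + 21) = (q + 7)/(q + 3)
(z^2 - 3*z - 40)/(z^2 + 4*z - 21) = (z^2 - 3*z - 40)/(z^2 + 4*z - 21)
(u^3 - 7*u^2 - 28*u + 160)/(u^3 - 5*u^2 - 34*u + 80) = (u - 4)/(u - 2)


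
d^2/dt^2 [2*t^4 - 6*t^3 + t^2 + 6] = 24*t^2 - 36*t + 2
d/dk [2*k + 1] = 2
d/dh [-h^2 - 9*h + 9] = -2*h - 9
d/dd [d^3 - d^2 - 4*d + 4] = 3*d^2 - 2*d - 4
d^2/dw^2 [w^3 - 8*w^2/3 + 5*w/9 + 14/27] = 6*w - 16/3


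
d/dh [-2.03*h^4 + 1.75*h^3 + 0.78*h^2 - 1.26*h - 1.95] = -8.12*h^3 + 5.25*h^2 + 1.56*h - 1.26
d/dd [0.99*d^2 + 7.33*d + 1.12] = 1.98*d + 7.33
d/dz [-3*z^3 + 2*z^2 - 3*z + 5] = -9*z^2 + 4*z - 3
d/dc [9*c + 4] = 9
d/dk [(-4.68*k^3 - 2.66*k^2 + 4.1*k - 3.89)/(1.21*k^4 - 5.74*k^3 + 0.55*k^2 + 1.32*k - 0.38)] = (5.6628*k^6 + 6.4372*k^5 - 32.7254*k^4 + 53.5404*k^3 - 67.4168*k^2 + 6.3006*k + 3.5768)/(1.4641*k^8 - 13.8908*k^7 + 34.2786*k^6 - 3.1196*k^5 - 15.7707*k^4 + 5.8144*k^3 + 1.3244*k^2 - 1.0032*k + 0.1444)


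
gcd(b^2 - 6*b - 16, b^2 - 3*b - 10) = b + 2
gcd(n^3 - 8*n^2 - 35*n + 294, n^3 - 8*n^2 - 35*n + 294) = n^3 - 8*n^2 - 35*n + 294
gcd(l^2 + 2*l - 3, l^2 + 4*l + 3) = l + 3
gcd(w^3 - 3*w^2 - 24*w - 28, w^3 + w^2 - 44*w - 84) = w^2 - 5*w - 14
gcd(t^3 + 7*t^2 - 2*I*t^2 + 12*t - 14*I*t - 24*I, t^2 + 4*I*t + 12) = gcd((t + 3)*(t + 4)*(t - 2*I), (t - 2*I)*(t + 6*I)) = t - 2*I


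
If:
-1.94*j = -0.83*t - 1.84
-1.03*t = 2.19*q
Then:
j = 0.427835051546392*t + 0.948453608247423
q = -0.470319634703196*t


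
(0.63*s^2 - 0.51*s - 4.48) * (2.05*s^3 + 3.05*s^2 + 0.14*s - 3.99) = 1.2915*s^5 + 0.876*s^4 - 10.6513*s^3 - 16.2491*s^2 + 1.4077*s + 17.8752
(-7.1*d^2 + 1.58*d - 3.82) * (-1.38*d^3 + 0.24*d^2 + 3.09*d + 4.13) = 9.798*d^5 - 3.8844*d^4 - 16.2882*d^3 - 25.3576*d^2 - 5.2784*d - 15.7766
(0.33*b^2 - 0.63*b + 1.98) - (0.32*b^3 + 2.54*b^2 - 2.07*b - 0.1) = -0.32*b^3 - 2.21*b^2 + 1.44*b + 2.08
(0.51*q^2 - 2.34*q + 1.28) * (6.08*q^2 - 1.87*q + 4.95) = 3.1008*q^4 - 15.1809*q^3 + 14.6827*q^2 - 13.9766*q + 6.336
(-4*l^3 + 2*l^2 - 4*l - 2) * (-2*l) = 8*l^4 - 4*l^3 + 8*l^2 + 4*l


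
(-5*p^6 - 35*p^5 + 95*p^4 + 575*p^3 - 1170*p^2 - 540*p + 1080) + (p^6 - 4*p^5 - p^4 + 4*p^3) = -4*p^6 - 39*p^5 + 94*p^4 + 579*p^3 - 1170*p^2 - 540*p + 1080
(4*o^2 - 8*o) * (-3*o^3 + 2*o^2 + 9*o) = -12*o^5 + 32*o^4 + 20*o^3 - 72*o^2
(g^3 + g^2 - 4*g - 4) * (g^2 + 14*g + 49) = g^5 + 15*g^4 + 59*g^3 - 11*g^2 - 252*g - 196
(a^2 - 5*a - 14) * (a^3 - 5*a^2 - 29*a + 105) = a^5 - 10*a^4 - 18*a^3 + 320*a^2 - 119*a - 1470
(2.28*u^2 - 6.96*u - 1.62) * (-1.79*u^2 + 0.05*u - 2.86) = -4.0812*u^4 + 12.5724*u^3 - 3.969*u^2 + 19.8246*u + 4.6332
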